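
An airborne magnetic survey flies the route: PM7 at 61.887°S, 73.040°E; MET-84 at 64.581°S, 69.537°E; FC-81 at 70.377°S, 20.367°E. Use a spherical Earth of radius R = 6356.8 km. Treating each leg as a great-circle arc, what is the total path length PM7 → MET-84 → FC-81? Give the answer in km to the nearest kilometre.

2465 km

PM7→MET-84: c = 0.054470 rad, d = 346.25 km
MET-84→FC-81: c = 0.333246 rad, d = 2118.38 km
Total = 346.25 + 2118.38 = 2464.63 km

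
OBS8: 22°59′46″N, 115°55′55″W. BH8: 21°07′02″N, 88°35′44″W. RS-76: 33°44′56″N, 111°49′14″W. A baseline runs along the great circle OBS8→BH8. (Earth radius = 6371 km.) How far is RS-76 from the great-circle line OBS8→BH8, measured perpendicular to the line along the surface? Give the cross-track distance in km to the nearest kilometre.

1194 km

OBS8: φ = +22.99611°, λ = -115.93194°
BH8: φ = +21.11722°, λ = -88.59556°
RS-76: φ = +33.74889°, λ = -111.82056°
δ₁₃ = central angle OBS8→RS-76 = 0.197951 rad  (haversine)
θ₁₃ = bearing OBS8→RS-76 = 17.646°,  θ₁₂ = bearing OBS8→BH8 = 88.942°
dₓₜ = R·arcsin(sin δ₁₃ · sin(θ₁₃ − θ₁₂)) = 6371·arcsin(0.19666·sin(-71.296°)) = -1193.730 km
|dₓₜ| = 1193.730 km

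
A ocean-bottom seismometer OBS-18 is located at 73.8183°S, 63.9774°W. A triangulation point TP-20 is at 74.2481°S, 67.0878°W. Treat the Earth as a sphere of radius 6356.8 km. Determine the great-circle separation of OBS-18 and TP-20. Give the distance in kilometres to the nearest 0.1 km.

Δφ = -0.4298°,  Δλ = -3.1104°
a = sin²(Δφ/2) + cos φ₁ cos φ₂ sin²(Δλ/2) = 0.000070
c = 2·arcsin(√a) = 0.016709 rad = 0.9573°
d = R·c = 6356.8 × 0.016709 = 106.2 km

106.2 km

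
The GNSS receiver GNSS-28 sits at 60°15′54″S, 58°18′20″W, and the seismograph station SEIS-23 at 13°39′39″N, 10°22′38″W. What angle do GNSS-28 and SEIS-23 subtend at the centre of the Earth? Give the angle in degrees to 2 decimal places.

GNSS-28: φ = -60.26500°, λ = -58.30556°
SEIS-23: φ = +13.66083°, λ = -10.37722°
Δφ = 73.9258°,  Δλ = 47.9283°
a = sin²(Δφ/2) + cos φ₁ cos φ₂ sin²(Δλ/2) = 0.441068
c = 2·arcsin(√a) = 1.452658 rad = 83.2312°

83.23°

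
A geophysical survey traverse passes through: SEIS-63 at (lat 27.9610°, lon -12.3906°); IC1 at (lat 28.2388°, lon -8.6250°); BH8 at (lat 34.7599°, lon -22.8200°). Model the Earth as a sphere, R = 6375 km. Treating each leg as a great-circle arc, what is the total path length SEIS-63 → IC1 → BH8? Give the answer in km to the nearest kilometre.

1898 km

SEIS-63→IC1: c = 0.058175 rad, d = 370.87 km
IC1→BH8: c = 0.239608 rad, d = 1527.50 km
Total = 370.87 + 1527.50 = 1898.37 km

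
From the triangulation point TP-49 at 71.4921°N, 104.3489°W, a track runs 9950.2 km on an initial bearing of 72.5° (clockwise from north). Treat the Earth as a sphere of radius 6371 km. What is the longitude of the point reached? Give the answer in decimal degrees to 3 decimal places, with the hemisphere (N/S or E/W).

2.140°E

δ = d/R = 9950.2/6371 = 1.561796 rad
φ₂ = arcsin(sin φ₁ cos δ + cos φ₁ sin δ cos θ)
   = arcsin(0.94828·0.00900 + 0.31744·0.99996·0.30071) = 5.96874°
λ₂ = λ₁ + atan2(sin θ sin δ cos φ₁, cos δ − sin φ₁ sin φ₂) = 2.13962°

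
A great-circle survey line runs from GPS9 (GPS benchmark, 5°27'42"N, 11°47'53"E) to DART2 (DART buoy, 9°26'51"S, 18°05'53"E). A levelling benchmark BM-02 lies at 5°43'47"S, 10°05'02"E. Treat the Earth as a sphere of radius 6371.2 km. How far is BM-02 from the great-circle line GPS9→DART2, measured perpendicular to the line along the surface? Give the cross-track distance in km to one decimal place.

GPS9: φ = +5.46167°, λ = +11.79806°
DART2: φ = -9.44750°, λ = +18.09806°
BM-02: φ = -5.72972°, λ = +10.08389°
δ₁₃ = central angle GPS9→BM-02 = 0.197597 rad  (haversine)
θ₁₃ = bearing GPS9→BM-02 = 188.720°,  θ₁₂ = bearing GPS9→DART2 = 157.137°
dₓₜ = R·arcsin(sin δ₁₃ · sin(θ₁₃ − θ₁₂)) = 6371.2·arcsin(0.19631·sin(31.583°)) = 656.225 km
|dₓₜ| = 656.225 km

656.2 km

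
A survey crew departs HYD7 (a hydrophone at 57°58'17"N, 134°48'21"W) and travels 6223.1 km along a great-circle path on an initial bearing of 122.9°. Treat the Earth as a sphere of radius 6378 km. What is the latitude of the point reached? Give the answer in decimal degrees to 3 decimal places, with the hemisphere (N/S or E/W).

HYD7: φ = +57.97139°, λ = -134.80583°
δ = d/R = 6223.1/6378 = 0.975713 rad
φ₂ = arcsin(sin φ₁ cos δ + cos φ₁ sin δ cos θ)
   = arcsin(0.84778·0.56058 + 0.53034·0.82810·-0.54317) = 13.69174°
λ₂ = λ₁ + atan2(sin θ sin δ cos φ₁, cos δ − sin φ₁ sin φ₂) = -89.11125°

13.692°N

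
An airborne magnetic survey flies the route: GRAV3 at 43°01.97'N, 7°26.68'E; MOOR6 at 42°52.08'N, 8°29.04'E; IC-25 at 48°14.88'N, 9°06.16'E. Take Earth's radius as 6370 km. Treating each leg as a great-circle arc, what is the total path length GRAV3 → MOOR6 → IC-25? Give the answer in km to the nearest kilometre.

687 km

GRAV3: φ = +43.03283°, λ = +7.44467°
MOOR6: φ = +42.86800°, λ = +8.48400°
IC-25: φ = +48.24800°, λ = +9.10267°
GRAV3→MOOR6: c = 0.013585 rad, d = 86.54 km
MOOR6→IC-25: c = 0.094202 rad, d = 600.06 km
Total = 86.54 + 600.06 = 686.60 km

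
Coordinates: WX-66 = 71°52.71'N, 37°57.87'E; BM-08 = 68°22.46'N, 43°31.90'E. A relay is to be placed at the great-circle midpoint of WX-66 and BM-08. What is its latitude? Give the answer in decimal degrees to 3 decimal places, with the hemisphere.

70.148°N

WX-66: φ = +71.87850°, λ = +37.96450°
BM-08: φ = +68.37433°, λ = +43.53167°
Bx = cos φ₂ cos Δλ = 0.366803,  By = cos φ₂ sin Δλ = 0.035753
φₘ = atan2(sin φ₁ + sin φ₂, √((cos φ₁ + Bx)² + By²)) = 70.14788°
λₘ = λ₁ + atan2(By, cos φ₁ + Bx) = 40.98382°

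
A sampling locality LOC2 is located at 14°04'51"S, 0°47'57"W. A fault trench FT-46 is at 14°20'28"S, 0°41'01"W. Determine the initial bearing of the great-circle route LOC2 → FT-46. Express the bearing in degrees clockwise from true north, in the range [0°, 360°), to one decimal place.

LOC2: φ = -14.08083°, λ = -0.79917°
FT-46: φ = -14.34111°, λ = -0.68361°
Δλ = 0.1156°
y = sin Δλ · cos φ₂ = 0.001954
x = cos φ₁ sin φ₂ − sin φ₁ cos φ₂ cos Δλ = -0.004543
θ = atan2(y, x) = 156.7279° → 156.7279° (mod 360°)

156.7°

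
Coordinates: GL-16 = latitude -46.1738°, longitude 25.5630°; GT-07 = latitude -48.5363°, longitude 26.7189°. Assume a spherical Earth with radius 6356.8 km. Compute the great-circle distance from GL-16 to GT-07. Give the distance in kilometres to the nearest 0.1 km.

276.1 km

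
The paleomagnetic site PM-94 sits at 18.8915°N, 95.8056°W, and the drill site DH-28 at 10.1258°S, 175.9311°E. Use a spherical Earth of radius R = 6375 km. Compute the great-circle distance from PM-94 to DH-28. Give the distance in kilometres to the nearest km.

10197 km

Δφ = -29.0173°,  Δλ = -88.2633°
a = sin²(Δφ/2) + cos φ₁ cos φ₂ sin²(Δλ/2) = 0.514348
c = 2·arcsin(√a) = 1.599496 rad = 91.6444°
d = R·c = 6375 × 1.599496 = 10196.8 km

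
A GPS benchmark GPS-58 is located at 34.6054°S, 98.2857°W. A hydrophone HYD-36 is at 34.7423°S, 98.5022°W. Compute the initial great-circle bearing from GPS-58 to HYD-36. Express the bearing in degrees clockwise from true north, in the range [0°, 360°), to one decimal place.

Δλ = -0.2165°
y = sin Δλ · cos φ₂ = -0.003105
x = cos φ₁ sin φ₂ − sin φ₁ cos φ₂ cos Δλ = -0.002393
θ = atan2(y, x) = -127.6176° → 232.3824° (mod 360°)

232.4°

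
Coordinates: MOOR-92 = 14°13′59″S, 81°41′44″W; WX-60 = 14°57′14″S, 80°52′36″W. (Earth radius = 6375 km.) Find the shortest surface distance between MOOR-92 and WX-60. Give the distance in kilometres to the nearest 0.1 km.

119.2 km

MOOR-92: φ = -14.23306°, λ = -81.69556°
WX-60: φ = -14.95389°, λ = -80.87667°
Δφ = -0.7208°,  Δλ = 0.8189°
a = sin²(Δφ/2) + cos φ₁ cos φ₂ sin²(Δλ/2) = 0.000087
c = 2·arcsin(√a) = 0.018697 rad = 1.0713°
d = R·c = 6375 × 0.018697 = 119.2 km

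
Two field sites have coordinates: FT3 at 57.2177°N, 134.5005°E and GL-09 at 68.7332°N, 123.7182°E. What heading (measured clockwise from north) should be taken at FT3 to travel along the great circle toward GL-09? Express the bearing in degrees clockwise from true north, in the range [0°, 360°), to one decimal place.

341.7°

Δλ = -10.7823°
y = sin Δλ · cos φ₂ = -0.067855
x = cos φ₁ sin φ₂ − sin φ₁ cos φ₂ cos Δλ = 0.205017
θ = atan2(y, x) = -18.3132° → 341.6868° (mod 360°)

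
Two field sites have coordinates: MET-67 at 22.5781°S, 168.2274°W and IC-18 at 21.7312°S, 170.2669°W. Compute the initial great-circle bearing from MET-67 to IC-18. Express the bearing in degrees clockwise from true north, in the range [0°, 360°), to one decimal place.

293.8°

Δλ = -2.0395°
y = sin Δλ · cos φ₂ = -0.033059
x = cos φ₁ sin φ₂ − sin φ₁ cos φ₂ cos Δλ = 0.014555
θ = atan2(y, x) = -66.2379° → 293.7621° (mod 360°)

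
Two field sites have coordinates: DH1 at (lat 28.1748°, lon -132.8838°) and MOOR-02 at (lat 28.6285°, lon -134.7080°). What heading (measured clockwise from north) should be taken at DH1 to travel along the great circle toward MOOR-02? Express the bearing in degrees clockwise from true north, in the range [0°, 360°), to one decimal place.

Δλ = -1.8242°
y = sin Δλ · cos φ₂ = -0.027941
x = cos φ₁ sin φ₂ − sin φ₁ cos φ₂ cos Δλ = 0.008129
θ = atan2(y, x) = -73.7795° → 286.2205° (mod 360°)

286.2°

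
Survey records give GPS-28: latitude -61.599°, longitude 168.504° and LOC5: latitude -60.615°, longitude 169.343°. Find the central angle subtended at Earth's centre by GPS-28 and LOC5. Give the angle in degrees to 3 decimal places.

Δφ = 0.9840°,  Δλ = 0.8390°
a = sin²(Δφ/2) + cos φ₁ cos φ₂ sin²(Δλ/2) = 0.000086
c = 2·arcsin(√a) = 0.018574 rad = 1.0642°

1.064°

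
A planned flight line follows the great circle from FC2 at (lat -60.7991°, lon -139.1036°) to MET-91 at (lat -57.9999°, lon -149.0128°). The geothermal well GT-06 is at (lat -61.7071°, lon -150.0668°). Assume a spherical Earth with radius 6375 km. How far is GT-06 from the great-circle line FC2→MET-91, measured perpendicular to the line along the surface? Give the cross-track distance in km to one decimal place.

δ₁₃ = central angle FC2→GT-06 = 0.093263 rad  (haversine)
θ₁₃ = bearing FC2→GT-06 = 255.449°,  θ₁₂ = bearing FC2→MET-91 = 294.695°
dₓₜ = R·arcsin(sin δ₁₃ · sin(θ₁₃ − θ₁₂)) = 6375·arcsin(0.09313·sin(-39.247°)) = -375.821 km
|dₓₜ| = 375.821 km

375.8 km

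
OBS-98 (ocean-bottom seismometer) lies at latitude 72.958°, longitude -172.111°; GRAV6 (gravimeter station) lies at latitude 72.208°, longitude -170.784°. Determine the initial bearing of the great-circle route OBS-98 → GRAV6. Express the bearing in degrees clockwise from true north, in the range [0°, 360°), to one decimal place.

Δλ = 1.3270°
y = sin Δλ · cos φ₂ = 0.007076
x = cos φ₁ sin φ₂ − sin φ₁ cos φ₂ cos Δλ = -0.013011
θ = atan2(y, x) = 151.4598° → 151.4598° (mod 360°)

151.5°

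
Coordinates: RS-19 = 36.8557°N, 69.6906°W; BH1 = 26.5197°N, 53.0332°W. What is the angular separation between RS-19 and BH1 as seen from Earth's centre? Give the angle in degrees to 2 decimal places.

Δφ = -10.3360°,  Δλ = 16.6574°
a = sin²(Δφ/2) + cos φ₁ cos φ₂ sin²(Δλ/2) = 0.023136
c = 2·arcsin(√a) = 0.305396 rad = 17.4979°

17.50°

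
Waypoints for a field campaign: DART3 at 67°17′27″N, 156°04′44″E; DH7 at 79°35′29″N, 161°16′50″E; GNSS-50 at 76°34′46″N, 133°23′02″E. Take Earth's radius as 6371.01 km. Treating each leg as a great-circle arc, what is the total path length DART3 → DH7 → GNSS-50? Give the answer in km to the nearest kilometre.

2089 km

DART3: φ = +67.29083°, λ = +156.07889°
DH7: φ = +79.59139°, λ = +161.28056°
GNSS-50: φ = +76.57944°, λ = +133.38389°
DART3→DH7: c = 0.216029 rad, d = 1376.32 km
DH7→GNSS-50: c = 0.111900 rad, d = 712.91 km
Total = 1376.32 + 712.91 = 2089.24 km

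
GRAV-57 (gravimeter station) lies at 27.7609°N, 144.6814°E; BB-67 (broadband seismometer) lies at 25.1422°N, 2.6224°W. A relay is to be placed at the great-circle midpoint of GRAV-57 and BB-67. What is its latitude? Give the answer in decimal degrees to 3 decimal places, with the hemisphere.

Bx = cos φ₂ cos Δλ = -0.761815,  By = cos φ₂ sin Δλ = -0.489005
φₘ = atan2(sin φ₁ + sin φ₂, √((cos φ₁ + Bx)² + By²)) = 60.48282°
λₘ = λ₁ + atan2(By, cos φ₁ + Bx) = 68.80941°

60.483°N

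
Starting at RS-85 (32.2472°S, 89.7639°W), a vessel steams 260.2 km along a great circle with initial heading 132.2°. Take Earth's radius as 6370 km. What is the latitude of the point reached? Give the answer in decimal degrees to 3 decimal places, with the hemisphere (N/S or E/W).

33.802°S

δ = d/R = 260.2/6370 = 0.040848 rad
φ₂ = arcsin(sin φ₁ cos δ + cos φ₁ sin δ cos θ)
   = arcsin(-0.53357·0.99917 + 0.84575·0.04084·-0.67172) = -33.80221°
λ₂ = λ₁ + atan2(sin θ sin δ cos φ₁, cos δ − sin φ₁ sin φ₂) = -87.67755°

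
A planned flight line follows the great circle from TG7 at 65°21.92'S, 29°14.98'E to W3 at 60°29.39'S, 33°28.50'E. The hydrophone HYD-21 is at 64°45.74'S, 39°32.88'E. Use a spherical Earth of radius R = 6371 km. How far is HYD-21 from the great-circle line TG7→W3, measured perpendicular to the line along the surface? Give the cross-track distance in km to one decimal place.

435.1 km

TG7: φ = -65.36533°, λ = +29.24967°
W3: φ = -60.48983°, λ = +33.47500°
HYD-21: φ = -64.76233°, λ = +39.54800°
δ₁₃ = central angle TG7→HYD-21 = 0.076419 rad  (haversine)
θ₁₃ = bearing TG7→HYD-21 = 86.786°,  θ₁₂ = bearing TG7→W3 = 23.423°
dₓₜ = R·arcsin(sin δ₁₃ · sin(θ₁₃ − θ₁₂)) = 6371·arcsin(0.07634·sin(63.362°)) = 435.104 km
|dₓₜ| = 435.104 km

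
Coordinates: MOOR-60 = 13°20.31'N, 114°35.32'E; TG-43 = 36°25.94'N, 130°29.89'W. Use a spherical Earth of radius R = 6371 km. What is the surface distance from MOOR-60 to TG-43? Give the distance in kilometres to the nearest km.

11243 km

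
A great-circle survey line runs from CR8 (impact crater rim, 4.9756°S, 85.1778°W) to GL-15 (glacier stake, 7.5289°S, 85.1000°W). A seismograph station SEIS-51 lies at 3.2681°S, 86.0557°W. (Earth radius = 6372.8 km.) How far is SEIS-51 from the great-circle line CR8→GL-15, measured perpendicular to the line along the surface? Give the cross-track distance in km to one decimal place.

91.7 km

δ₁₃ = central angle CR8→SEIS-51 = 0.033491 rad  (haversine)
θ₁₃ = bearing CR8→SEIS-51 = 332.818°,  θ₁₂ = bearing CR8→GL-15 = 178.269°
dₓₜ = R·arcsin(sin δ₁₃ · sin(θ₁₃ − θ₁₂)) = 6372.8·arcsin(0.03349·sin(154.549°)) = 91.708 km
|dₓₜ| = 91.708 km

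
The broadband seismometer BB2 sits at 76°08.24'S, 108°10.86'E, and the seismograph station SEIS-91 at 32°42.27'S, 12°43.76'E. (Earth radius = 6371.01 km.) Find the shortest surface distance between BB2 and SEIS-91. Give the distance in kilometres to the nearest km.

BB2: φ = -76.13733°, λ = +108.18100°
SEIS-91: φ = -32.70450°, λ = +12.72933°
Δφ = 43.4328°,  Δλ = -95.4517°
a = sin²(Δφ/2) + cos φ₁ cos φ₂ sin²(Δλ/2) = 0.247293
c = 2·arcsin(√a) = 1.040934 rad = 59.6411°
d = R·c = 6371.01 × 1.040934 = 6631.8 km

6632 km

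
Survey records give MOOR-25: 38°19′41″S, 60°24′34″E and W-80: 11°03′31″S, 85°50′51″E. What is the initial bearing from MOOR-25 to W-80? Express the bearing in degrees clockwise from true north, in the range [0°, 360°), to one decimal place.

MOOR-25: φ = -38.32806°, λ = +60.40944°
W-80: φ = -11.05861°, λ = +85.84750°
Δλ = 25.4381°
y = sin Δλ · cos φ₂ = 0.421559
x = cos φ₁ sin φ₂ − sin φ₁ cos φ₂ cos Δλ = 0.399167
θ = atan2(y, x) = 46.5628° → 46.5628° (mod 360°)

46.6°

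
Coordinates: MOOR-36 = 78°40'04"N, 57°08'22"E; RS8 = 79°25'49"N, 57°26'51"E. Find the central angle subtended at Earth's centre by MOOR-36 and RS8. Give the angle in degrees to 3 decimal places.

0.765°

MOOR-36: φ = +78.66778°, λ = +57.13944°
RS8: φ = +79.43028°, λ = +57.44750°
Δφ = 0.7625°,  Δλ = 0.3081°
a = sin²(Δφ/2) + cos φ₁ cos φ₂ sin²(Δλ/2) = 0.000045
c = 2·arcsin(√a) = 0.013347 rad = 0.7647°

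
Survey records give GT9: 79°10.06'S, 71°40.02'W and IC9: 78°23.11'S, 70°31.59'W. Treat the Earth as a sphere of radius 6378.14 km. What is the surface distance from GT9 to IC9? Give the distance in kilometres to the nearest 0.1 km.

GT9: φ = -79.16767°, λ = -71.66700°
IC9: φ = -78.38517°, λ = -70.52650°
Δφ = 0.7825°,  Δλ = 1.1405°
a = sin²(Δφ/2) + cos φ₁ cos φ₂ sin²(Δλ/2) = 0.000050
c = 2·arcsin(√a) = 0.014195 rad = 0.8133°
d = R·c = 6378.14 × 0.014195 = 90.5 km

90.5 km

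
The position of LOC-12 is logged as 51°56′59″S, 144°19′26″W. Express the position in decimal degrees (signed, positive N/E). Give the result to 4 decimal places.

-51.9497°, -144.3239°

lat: 51.9497° S → -51.9497°
lon: 144.3239° W → -144.3239°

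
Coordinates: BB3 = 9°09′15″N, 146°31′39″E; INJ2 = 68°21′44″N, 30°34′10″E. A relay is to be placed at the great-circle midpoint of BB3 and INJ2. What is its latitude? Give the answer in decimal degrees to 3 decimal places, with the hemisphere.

BB3: φ = +9.15417°, λ = +146.52750°
INJ2: φ = +68.36222°, λ = +30.56944°
Bx = cos φ₂ cos Δλ = -0.161401,  By = cos φ₂ sin Δλ = -0.331537
φₘ = atan2(sin φ₁ + sin φ₂, √((cos φ₁ + Bx)² + By²)) = 50.73483°
λₘ = λ₁ + atan2(By, cos φ₁ + Bx) = 124.65482°

50.735°N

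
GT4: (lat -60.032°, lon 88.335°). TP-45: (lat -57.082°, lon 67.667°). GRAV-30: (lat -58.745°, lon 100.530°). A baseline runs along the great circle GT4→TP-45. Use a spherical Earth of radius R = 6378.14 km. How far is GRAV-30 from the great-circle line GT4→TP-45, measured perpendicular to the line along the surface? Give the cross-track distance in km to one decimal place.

δ₁₃ = central angle GT4→GRAV-30 = 0.110516 rad  (haversine)
θ₁₃ = bearing GT4→GRAV-30 = 83.588°,  θ₁₂ = bearing GT4→TP-45 = 276.297°
dₓₜ = R·arcsin(sin δ₁₃ · sin(θ₁₃ − θ₁₂)) = 6378.14·arcsin(0.11029·sin(-192.709°)) = 154.778 km
|dₓₜ| = 154.778 km

154.8 km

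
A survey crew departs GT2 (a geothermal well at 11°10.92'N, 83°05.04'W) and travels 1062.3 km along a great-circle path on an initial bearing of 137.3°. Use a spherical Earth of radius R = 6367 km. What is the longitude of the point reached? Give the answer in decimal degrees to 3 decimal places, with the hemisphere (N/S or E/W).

GT2: φ = +11.18200°, λ = -83.08400°
δ = d/R = 1062.3/6367 = 0.166845 rad
φ₂ = arcsin(sin φ₁ cos δ + cos φ₁ sin δ cos θ)
   = arcsin(0.19393·0.98611 + 0.98102·0.16607·-0.73491) = 4.10024°
λ₂ = λ₁ + atan2(sin θ sin δ cos φ₁, cos δ − sin φ₁ sin φ₂) = -76.60079°

76.601°W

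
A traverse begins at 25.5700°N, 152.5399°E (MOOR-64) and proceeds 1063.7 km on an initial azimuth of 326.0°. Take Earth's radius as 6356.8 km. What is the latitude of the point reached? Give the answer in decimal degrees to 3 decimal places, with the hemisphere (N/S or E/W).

33.377°N

δ = d/R = 1063.7/6356.8 = 0.167333 rad
φ₂ = arcsin(sin φ₁ cos δ + cos φ₁ sin δ cos θ)
   = arcsin(0.43161·0.98603 + 0.90206·0.16655·0.82904) = 33.37661°
λ₂ = λ₁ + atan2(sin θ sin δ cos φ₁, cos δ − sin φ₁ sin φ₂) = 146.13641°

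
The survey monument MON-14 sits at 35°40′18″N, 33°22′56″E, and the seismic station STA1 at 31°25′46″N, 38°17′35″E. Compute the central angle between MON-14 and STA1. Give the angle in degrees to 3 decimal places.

MON-14: φ = +35.67167°, λ = +33.38222°
STA1: φ = +31.42944°, λ = +38.29306°
Δφ = -4.2422°,  Δλ = 4.9108°
a = sin²(Δφ/2) + cos φ₁ cos φ₂ sin²(Δλ/2) = 0.002642
c = 2·arcsin(√a) = 0.102850 rad = 5.8928°

5.893°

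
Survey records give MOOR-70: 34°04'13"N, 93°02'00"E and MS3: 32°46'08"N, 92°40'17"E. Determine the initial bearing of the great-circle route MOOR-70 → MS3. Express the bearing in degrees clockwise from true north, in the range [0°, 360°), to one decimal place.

MOOR-70: φ = +34.07028°, λ = +93.03333°
MS3: φ = +32.76889°, λ = +92.67139°
Δλ = -0.3619°
y = sin Δλ · cos φ₂ = -0.005312
x = cos φ₁ sin φ₂ − sin φ₁ cos φ₂ cos Δλ = -0.022702
θ = atan2(y, x) = -166.8310° → 193.1690° (mod 360°)

193.2°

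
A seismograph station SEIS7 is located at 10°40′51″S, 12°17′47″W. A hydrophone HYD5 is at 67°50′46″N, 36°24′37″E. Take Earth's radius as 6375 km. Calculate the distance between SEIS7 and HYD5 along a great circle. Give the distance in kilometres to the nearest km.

9549 km

SEIS7: φ = -10.68083°, λ = -12.29639°
HYD5: φ = +67.84611°, λ = +36.41028°
Δφ = 78.5269°,  Δλ = 48.7067°
a = sin²(Δφ/2) + cos φ₁ cos φ₂ sin²(Δλ/2) = 0.463558
c = 2·arcsin(√a) = 1.497848 rad = 85.8203°
d = R·c = 6375 × 1.497848 = 9548.8 km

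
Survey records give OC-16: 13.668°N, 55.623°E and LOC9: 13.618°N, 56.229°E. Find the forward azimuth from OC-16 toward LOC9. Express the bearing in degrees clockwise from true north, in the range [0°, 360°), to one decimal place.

94.8°

Δλ = 0.6060°
y = sin Δλ · cos φ₂ = 0.010279
x = cos φ₁ sin φ₂ − sin φ₁ cos φ₂ cos Δλ = -0.000860
θ = atan2(y, x) = 94.7815° → 94.7815° (mod 360°)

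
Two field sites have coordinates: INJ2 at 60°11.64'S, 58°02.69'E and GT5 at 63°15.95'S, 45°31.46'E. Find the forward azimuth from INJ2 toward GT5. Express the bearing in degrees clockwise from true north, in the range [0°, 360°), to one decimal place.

INJ2: φ = -60.19400°, λ = +58.04483°
GT5: φ = -63.26583°, λ = +45.52433°
Δλ = -12.5205°
y = sin Δλ · cos φ₂ = -0.097523
x = cos φ₁ sin φ₂ − sin φ₁ cos φ₂ cos Δλ = -0.062871
θ = atan2(y, x) = -122.8090° → 237.1910° (mod 360°)

237.2°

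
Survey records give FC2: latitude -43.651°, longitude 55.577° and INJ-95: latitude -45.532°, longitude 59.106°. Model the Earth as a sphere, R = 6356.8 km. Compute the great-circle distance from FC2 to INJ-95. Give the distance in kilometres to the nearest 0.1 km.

Δφ = -1.8810°,  Δλ = 3.5290°
a = sin²(Δφ/2) + cos φ₁ cos φ₂ sin²(Δλ/2) = 0.000750
c = 2·arcsin(√a) = 0.054779 rad = 3.1386°
d = R·c = 6356.8 × 0.054779 = 348.2 km

348.2 km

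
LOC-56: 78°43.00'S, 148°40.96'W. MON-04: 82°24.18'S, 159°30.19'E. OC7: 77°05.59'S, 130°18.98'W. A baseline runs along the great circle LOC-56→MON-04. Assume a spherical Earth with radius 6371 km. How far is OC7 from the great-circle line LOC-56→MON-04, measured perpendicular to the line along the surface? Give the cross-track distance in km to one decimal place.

LOC-56: φ = -78.71667°, λ = -148.68267°
MON-04: φ = -82.40300°, λ = +159.50317°
OC7: φ = -77.09317°, λ = -130.31633°
δ₁₃ = central angle LOC-56→OC7 = 0.072509 rad  (haversine)
θ₁₃ = bearing LOC-56→OC7 = 76.287°,  θ₁₂ = bearing LOC-56→MON-04 = 222.402°
dₓₜ = R·arcsin(sin δ₁₃ · sin(θ₁₃ − θ₁₂)) = 6371·arcsin(0.07245·sin(-146.115°)) = -257.400 km
|dₓₜ| = 257.400 km

257.4 km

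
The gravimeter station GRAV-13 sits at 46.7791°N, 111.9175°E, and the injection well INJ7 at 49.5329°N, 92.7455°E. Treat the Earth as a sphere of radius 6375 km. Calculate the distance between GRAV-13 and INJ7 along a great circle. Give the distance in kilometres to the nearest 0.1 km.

1451.4 km

Δφ = 2.7538°,  Δλ = -19.1720°
a = sin²(Δφ/2) + cos φ₁ cos φ₂ sin²(Δλ/2) = 0.012903
c = 2·arcsin(√a) = 0.227672 rad = 13.0446°
d = R·c = 6375 × 0.227672 = 1451.4 km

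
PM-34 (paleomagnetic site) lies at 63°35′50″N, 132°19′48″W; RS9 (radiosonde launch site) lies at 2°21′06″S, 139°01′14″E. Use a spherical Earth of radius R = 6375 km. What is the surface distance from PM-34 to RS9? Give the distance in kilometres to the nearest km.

10181 km

PM-34: φ = +63.59722°, λ = -132.33000°
RS9: φ = -2.35167°, λ = +139.02056°
Δφ = -65.9489°,  Δλ = -88.6494°
a = sin²(Δφ/2) + cos φ₁ cos φ₂ sin²(Δλ/2) = 0.513140
c = 2·arcsin(√a) = 1.597080 rad = 91.5059°
d = R·c = 6375 × 1.597080 = 10181.4 km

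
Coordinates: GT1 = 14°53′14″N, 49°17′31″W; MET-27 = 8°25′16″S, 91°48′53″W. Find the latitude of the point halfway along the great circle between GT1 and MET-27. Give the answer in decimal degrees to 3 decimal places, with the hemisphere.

3.469°N

GT1: φ = +14.88722°, λ = -49.29194°
MET-27: φ = -8.42111°, λ = -91.81472°
Bx = cos φ₂ cos Δλ = 0.729063,  By = cos φ₂ sin Δλ = -0.668596
φₘ = atan2(sin φ₁ + sin φ₂, √((cos φ₁ + Bx)² + By²)) = 3.46859°
λₘ = λ₁ + atan2(By, cos φ₁ + Bx) = -70.81308°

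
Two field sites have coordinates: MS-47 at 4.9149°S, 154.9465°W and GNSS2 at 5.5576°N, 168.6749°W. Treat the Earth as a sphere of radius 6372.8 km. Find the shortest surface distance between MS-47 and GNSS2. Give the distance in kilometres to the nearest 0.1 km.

1918.8 km

Δφ = 10.4725°,  Δλ = -13.7284°
a = sin²(Δφ/2) + cos φ₁ cos φ₂ sin²(Δλ/2) = 0.022494
c = 2·arcsin(√a) = 0.301094 rad = 17.2514°
d = R·c = 6372.8 × 0.301094 = 1918.8 km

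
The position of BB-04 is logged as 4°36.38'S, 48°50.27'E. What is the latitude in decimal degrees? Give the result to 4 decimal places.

4.6063°S

4° + 36.38′/60 = 4 + 0.60633 = 4.6063°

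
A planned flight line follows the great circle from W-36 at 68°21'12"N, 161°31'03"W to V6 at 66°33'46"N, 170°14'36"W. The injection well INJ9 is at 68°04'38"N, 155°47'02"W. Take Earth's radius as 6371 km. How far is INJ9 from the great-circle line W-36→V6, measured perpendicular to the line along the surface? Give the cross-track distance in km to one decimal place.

114.9 km

W-36: φ = +68.35333°, λ = -161.51750°
V6: φ = +66.56278°, λ = -170.24333°
INJ9: φ = +68.07722°, λ = -155.78389°
δ₁₃ = central angle W-36→INJ9 = 0.037436 rad  (haversine)
θ₁₃ = bearing W-36→INJ9 = 94.725°,  θ₁₂ = bearing W-36→V6 = 245.919°
dₓₜ = R·arcsin(sin δ₁₃ · sin(θ₁₃ − θ₁₂)) = 6371·arcsin(0.03743·sin(-151.195°)) = -114.899 km
|dₓₜ| = 114.899 km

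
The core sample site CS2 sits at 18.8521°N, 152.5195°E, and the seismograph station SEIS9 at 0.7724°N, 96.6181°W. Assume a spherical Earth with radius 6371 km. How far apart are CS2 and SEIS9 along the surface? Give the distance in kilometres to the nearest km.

Δφ = -18.0797°,  Δλ = 110.8624°
a = sin²(Δφ/2) + cos φ₁ cos φ₂ sin²(Δλ/2) = 0.666317
c = 2·arcsin(√a) = 1.909892 rad = 109.4287°
d = R·c = 6371 × 1.909892 = 12167.9 km

12168 km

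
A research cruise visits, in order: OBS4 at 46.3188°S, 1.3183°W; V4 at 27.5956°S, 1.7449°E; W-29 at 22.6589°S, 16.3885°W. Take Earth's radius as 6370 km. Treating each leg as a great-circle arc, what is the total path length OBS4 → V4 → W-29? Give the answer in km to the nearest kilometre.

4003 km

OBS4→V4: c = 0.329495 rad, d = 2098.88 km
V4→W-29: c = 0.298862 rad, d = 1903.75 km
Total = 2098.88 + 1903.75 = 4002.63 km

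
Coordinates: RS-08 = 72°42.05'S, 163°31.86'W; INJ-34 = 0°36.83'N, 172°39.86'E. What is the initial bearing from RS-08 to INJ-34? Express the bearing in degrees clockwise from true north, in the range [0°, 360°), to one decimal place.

335.3°

RS-08: φ = -72.70083°, λ = -163.53100°
INJ-34: φ = +0.61383°, λ = +172.66433°
Δλ = -23.8047°
y = sin Δλ · cos φ₂ = -0.403597
x = cos φ₁ sin φ₂ − sin φ₁ cos φ₂ cos Δλ = 0.876676
θ = atan2(y, x) = -24.7200° → 335.2800° (mod 360°)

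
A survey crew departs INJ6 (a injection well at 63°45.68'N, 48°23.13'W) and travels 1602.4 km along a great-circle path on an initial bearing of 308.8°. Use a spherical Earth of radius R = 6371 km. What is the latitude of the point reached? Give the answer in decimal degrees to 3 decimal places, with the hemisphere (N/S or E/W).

69.666°N

INJ6: φ = +63.76133°, λ = -48.38550°
δ = d/R = 1602.4/6371 = 0.251515 rad
φ₂ = arcsin(sin φ₁ cos δ + cos φ₁ sin δ cos θ)
   = arcsin(0.89696·0.96854 + 0.44211·0.24887·0.62660) = 69.66606°
λ₂ = λ₁ + atan2(sin θ sin δ cos φ₁, cos δ − sin φ₁ sin φ₂) = -82.31397°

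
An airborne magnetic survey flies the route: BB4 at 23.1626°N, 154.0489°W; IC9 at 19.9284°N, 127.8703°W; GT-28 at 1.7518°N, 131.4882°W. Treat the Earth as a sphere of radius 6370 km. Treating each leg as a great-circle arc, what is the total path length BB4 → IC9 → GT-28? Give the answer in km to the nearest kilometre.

4786 km

BB4→IC9: c = 0.428124 rad, d = 2727.15 km
IC9→GT-28: c = 0.323191 rad, d = 2058.73 km
Total = 2727.15 + 2058.73 = 4785.88 km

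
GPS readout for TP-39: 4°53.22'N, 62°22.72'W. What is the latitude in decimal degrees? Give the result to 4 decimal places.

4° + 53.22′/60 = 4 + 0.88700 = 4.8870°

4.8870°N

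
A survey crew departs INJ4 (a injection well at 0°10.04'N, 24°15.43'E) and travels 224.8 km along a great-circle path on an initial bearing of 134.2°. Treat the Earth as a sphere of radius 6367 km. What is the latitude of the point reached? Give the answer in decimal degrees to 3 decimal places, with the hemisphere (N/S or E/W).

INJ4: φ = +0.16733°, λ = +24.25717°
δ = d/R = 224.8/6367 = 0.035307 rad
φ₂ = arcsin(sin φ₁ cos δ + cos φ₁ sin δ cos θ)
   = arcsin(0.00292·0.99938 + 1.00000·0.03530·-0.69717) = -1.24290°
λ₂ = λ₁ + atan2(sin θ sin δ cos φ₁, cos δ − sin φ₁ sin φ₂) = 25.70763°

1.243°S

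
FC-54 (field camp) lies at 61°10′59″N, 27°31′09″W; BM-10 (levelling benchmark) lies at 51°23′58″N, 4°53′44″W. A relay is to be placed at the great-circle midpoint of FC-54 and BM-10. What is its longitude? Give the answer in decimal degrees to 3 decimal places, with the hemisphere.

FC-54: φ = +61.18306°, λ = -27.51917°
BM-10: φ = +51.39944°, λ = -4.89556°
Bx = cos φ₂ cos Δλ = 0.575880,  By = cos φ₂ sin Δλ = 0.239994
φₘ = atan2(sin φ₁ + sin φ₂, √((cos φ₁ + Bx)² + By²)) = 56.79953°
λₘ = λ₁ + atan2(By, cos φ₁ + Bx) = -14.73735°

14.737°W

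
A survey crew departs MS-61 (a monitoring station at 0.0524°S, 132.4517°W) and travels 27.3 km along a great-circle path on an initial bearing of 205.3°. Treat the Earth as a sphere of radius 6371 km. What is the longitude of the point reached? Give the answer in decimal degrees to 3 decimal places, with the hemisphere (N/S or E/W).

132.557°W

δ = d/R = 27.3/6371 = 0.004285 rad
φ₂ = arcsin(sin φ₁ cos δ + cos φ₁ sin δ cos θ)
   = arcsin(-0.00091·0.99999 + 1.00000·0.00429·-0.90408) = -0.27437°
λ₂ = λ₁ + atan2(sin θ sin δ cos φ₁, cos δ − sin φ₁ sin φ₂) = -132.55662°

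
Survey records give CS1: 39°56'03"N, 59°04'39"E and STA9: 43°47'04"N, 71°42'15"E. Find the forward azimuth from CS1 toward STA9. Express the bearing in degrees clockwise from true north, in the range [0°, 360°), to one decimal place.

63.6°

CS1: φ = +39.93417°, λ = +59.07750°
STA9: φ = +43.78444°, λ = +71.70417°
Δλ = 12.6267°
y = sin Δλ · cos φ₂ = 0.157816
x = cos φ₁ sin φ₂ − sin φ₁ cos φ₂ cos Δλ = 0.078357
θ = atan2(y, x) = 63.5951° → 63.5951° (mod 360°)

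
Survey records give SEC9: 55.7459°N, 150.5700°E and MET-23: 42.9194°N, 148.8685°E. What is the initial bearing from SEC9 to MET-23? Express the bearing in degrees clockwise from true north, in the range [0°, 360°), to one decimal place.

185.6°

Δλ = -1.7015°
y = sin Δλ · cos φ₂ = -0.021744
x = cos φ₁ sin φ₂ − sin φ₁ cos φ₂ cos Δλ = -0.221733
θ = atan2(y, x) = -174.3992° → 185.6008° (mod 360°)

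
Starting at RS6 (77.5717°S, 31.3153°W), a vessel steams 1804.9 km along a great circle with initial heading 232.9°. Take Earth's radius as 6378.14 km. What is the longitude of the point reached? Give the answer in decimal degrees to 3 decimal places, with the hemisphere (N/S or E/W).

110.591°W

δ = d/R = 1804.9/6378.14 = 0.282982 rad
φ₂ = arcsin(sin φ₁ cos δ + cos φ₁ sin δ cos θ)
   = arcsin(-0.97657·0.96023 + 0.21522·0.27922·-0.60321) = -76.89946°
λ₂ = λ₁ + atan2(sin θ sin δ cos φ₁, cos δ − sin φ₁ sin φ₂) = -110.59125°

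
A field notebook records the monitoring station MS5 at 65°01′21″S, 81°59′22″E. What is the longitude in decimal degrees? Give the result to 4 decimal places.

81.9894°E

81° + 59′/60 + 22″/3600 = 81 + 0.98333 + 0.00611 = 81.9894°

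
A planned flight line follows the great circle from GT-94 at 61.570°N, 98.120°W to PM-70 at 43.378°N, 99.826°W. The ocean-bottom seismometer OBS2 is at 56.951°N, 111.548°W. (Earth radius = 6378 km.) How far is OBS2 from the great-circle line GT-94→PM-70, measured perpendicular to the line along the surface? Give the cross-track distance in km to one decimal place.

δ₁₃ = central angle GT-94→OBS2 = 0.143968 rad  (haversine)
θ₁₃ = bearing GT-94→OBS2 = 241.972°,  θ₁₂ = bearing GT-94→PM-70 = 183.968°
dₓₜ = R·arcsin(sin δ₁₃ · sin(θ₁₃ − θ₁₂)) = 6378·arcsin(0.14347·sin(58.003°)) = 777.970 km
|dₓₜ| = 777.970 km

778.0 km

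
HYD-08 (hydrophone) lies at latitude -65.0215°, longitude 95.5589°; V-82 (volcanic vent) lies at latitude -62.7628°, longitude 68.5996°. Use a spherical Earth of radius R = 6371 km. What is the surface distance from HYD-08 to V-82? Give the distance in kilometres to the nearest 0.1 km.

Δφ = 2.2587°,  Δλ = -26.9593°
a = sin²(Δφ/2) + cos φ₁ cos φ₂ sin²(Δλ/2) = 0.010890
c = 2·arcsin(√a) = 0.209088 rad = 11.9799°
d = R·c = 6371 × 0.209088 = 1332.1 km

1332.1 km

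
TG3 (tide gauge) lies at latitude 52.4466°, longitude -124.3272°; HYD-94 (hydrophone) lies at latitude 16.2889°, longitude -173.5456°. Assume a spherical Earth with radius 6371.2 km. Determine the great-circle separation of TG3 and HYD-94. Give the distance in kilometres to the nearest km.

5872 km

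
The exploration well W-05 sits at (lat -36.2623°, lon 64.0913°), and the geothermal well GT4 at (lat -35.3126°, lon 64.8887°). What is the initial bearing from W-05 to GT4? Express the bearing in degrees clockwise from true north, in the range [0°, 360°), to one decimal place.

Δλ = 0.7974°
y = sin Δλ · cos φ₂ = 0.011356
x = cos φ₁ sin φ₂ − sin φ₁ cos φ₂ cos Δλ = 0.016528
θ = atan2(y, x) = 34.4928° → 34.4928° (mod 360°)

34.5°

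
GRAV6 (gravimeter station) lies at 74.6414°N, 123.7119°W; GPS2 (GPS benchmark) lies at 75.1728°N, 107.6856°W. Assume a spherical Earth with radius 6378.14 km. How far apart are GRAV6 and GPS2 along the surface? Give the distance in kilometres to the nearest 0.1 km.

Δφ = 0.5314°,  Δλ = 16.0263°
a = sin²(Δφ/2) + cos φ₁ cos φ₂ sin²(Δλ/2) = 0.001339
c = 2·arcsin(√a) = 0.073190 rad = 4.1935°
d = R·c = 6378.14 × 0.073190 = 466.8 km

466.8 km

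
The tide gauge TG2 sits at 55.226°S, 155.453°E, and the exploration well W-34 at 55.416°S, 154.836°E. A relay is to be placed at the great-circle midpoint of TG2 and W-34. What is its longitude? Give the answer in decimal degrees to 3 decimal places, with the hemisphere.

Bx = cos φ₂ cos Δλ = 0.567581,  By = cos φ₂ sin Δλ = -0.006112
φₘ = atan2(sin φ₁ + sin φ₂, √((cos φ₁ + Bx)² + By²)) = -55.32139°
λₘ = λ₁ + atan2(By, cos φ₁ + Bx) = 155.14524°

155.145°E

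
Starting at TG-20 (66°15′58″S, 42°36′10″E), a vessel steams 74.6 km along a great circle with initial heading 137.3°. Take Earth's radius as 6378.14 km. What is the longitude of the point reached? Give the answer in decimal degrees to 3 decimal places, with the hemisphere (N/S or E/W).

TG-20: φ = -66.26611°, λ = +42.60278°
δ = d/R = 74.6/6378.14 = 0.011696 rad
φ₂ = arcsin(sin φ₁ cos δ + cos φ₁ sin δ cos θ)
   = arcsin(-0.91542·0.99993 + 0.40249·0.01170·-0.73491) = -66.75442°
λ₂ = λ₁ + atan2(sin θ sin δ cos φ₁, cos δ − sin φ₁ sin φ₂) = 43.75432°

43.754°E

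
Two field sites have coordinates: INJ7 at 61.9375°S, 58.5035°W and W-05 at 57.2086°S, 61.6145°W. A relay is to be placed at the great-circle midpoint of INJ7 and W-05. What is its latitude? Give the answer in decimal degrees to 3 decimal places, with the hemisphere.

Bx = cos φ₂ cos Δλ = 0.540784,  By = cos φ₂ sin Δλ = -0.029392
φₘ = atan2(sin φ₁ + sin φ₂, √((cos φ₁ + Bx)² + By²)) = -59.58223°
λₘ = λ₁ + atan2(By, cos φ₁ + Bx) = -60.16838°

59.582°S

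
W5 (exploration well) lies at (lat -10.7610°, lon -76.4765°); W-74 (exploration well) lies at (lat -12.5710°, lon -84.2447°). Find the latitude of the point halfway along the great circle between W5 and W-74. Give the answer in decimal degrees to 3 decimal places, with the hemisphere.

11.692°S

Bx = cos φ₂ cos Δλ = 0.967070,  By = cos φ₂ sin Δλ = -0.131925
φₘ = atan2(sin φ₁ + sin φ₂, √((cos φ₁ + Bx)² + By²)) = -11.69212°
λₘ = λ₁ + atan2(By, cos φ₁ + Bx) = -80.34791°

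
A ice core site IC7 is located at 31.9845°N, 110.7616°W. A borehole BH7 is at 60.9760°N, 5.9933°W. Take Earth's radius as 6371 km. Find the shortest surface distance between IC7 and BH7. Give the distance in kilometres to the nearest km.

7673 km

Δφ = 28.9915°,  Δλ = 104.7683°
a = sin²(Δφ/2) + cos φ₁ cos φ₂ sin²(Δλ/2) = 0.320866
c = 2·arcsin(√a) = 1.204384 rad = 69.0061°
d = R·c = 6371 × 1.204384 = 7673.1 km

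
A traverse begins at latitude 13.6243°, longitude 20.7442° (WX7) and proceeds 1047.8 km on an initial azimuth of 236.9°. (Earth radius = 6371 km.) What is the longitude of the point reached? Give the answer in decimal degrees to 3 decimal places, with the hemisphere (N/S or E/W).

12.776°E

δ = d/R = 1047.8/6371 = 0.164464 rad
φ₂ = arcsin(sin φ₁ cos δ + cos φ₁ sin δ cos θ)
   = arcsin(0.23555·0.98651 + 0.97186·0.16372·-0.54610) = 8.36519°
λ₂ = λ₁ + atan2(sin θ sin δ cos φ₁, cos δ − sin φ₁ sin φ₂) = 12.77567°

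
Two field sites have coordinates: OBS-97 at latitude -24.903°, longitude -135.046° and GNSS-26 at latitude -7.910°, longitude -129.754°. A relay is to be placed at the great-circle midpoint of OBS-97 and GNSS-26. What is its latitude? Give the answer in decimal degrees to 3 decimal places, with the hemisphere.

16.423°S

Bx = cos φ₂ cos Δλ = 0.986264,  By = cos φ₂ sin Δλ = 0.091354
φₘ = atan2(sin φ₁ + sin φ₂, √((cos φ₁ + Bx)² + By²)) = -16.42304°
λₘ = λ₁ + atan2(By, cos φ₁ + Bx) = -132.28353°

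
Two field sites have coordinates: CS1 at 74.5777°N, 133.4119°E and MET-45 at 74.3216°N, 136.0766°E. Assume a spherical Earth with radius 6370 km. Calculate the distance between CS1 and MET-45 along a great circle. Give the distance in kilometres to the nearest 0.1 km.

84.4 km

Δφ = -0.2561°,  Δλ = 2.6647°
a = sin²(Δφ/2) + cos φ₁ cos φ₂ sin²(Δλ/2) = 0.000044
c = 2·arcsin(√a) = 0.013244 rad = 0.7588°
d = R·c = 6370 × 0.013244 = 84.4 km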